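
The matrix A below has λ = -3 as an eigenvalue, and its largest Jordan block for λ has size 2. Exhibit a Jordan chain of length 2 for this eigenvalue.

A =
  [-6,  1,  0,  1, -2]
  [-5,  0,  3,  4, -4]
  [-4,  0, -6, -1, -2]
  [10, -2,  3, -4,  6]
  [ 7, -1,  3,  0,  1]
A Jordan chain for λ = -3 of length 2:
v_1 = (-3, -5, -4, 10, 7)ᵀ
v_2 = (1, 0, 0, 0, 0)ᵀ

Let N = A − (-3)·I. We want v_2 with N^2 v_2 = 0 but N^1 v_2 ≠ 0; then v_{j-1} := N · v_j for j = 2, …, 2.

Pick v_2 = (1, 0, 0, 0, 0)ᵀ.
Then v_1 = N · v_2 = (-3, -5, -4, 10, 7)ᵀ.

Sanity check: (A − (-3)·I) v_1 = (0, 0, 0, 0, 0)ᵀ = 0. ✓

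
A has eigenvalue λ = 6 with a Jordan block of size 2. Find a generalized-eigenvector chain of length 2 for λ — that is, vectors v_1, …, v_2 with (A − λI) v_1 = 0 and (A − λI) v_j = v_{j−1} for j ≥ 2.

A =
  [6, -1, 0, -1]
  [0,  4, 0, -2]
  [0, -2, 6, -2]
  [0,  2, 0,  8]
A Jordan chain for λ = 6 of length 2:
v_1 = (-1, -2, -2, 2)ᵀ
v_2 = (0, 1, 0, 0)ᵀ

Let N = A − (6)·I. We want v_2 with N^2 v_2 = 0 but N^1 v_2 ≠ 0; then v_{j-1} := N · v_j for j = 2, …, 2.

Pick v_2 = (0, 1, 0, 0)ᵀ.
Then v_1 = N · v_2 = (-1, -2, -2, 2)ᵀ.

Sanity check: (A − (6)·I) v_1 = (0, 0, 0, 0)ᵀ = 0. ✓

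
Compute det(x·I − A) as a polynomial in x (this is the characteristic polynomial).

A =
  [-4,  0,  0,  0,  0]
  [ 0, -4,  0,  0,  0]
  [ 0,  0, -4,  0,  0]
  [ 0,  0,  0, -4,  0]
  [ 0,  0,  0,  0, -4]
x^5 + 20*x^4 + 160*x^3 + 640*x^2 + 1280*x + 1024

Expanding det(x·I − A) (e.g. by cofactor expansion or by noting that A is similar to its Jordan form J, which has the same characteristic polynomial as A) gives
  χ_A(x) = x^5 + 20*x^4 + 160*x^3 + 640*x^2 + 1280*x + 1024
which factors as (x + 4)^5. The eigenvalues (with algebraic multiplicities) are λ = -4 with multiplicity 5.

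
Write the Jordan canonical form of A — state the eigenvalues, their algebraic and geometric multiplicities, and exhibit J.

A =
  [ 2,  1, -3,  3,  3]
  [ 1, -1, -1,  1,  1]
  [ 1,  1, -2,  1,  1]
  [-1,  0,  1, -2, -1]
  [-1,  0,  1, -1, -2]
J_3(-1) ⊕ J_1(-1) ⊕ J_1(-1)

The characteristic polynomial is
  det(x·I − A) = x^5 + 5*x^4 + 10*x^3 + 10*x^2 + 5*x + 1 = (x + 1)^5

Eigenvalues and multiplicities (the geometric multiplicity of λ is n − rank(A − λI), which equals the number of Jordan blocks for λ):
  λ = -1: algebraic multiplicity = 5, geometric multiplicity = 3

Determining the block sizes for each eigenvalue:
  λ = -1: with am = 5 and gm = 3, the partition is not yet determined (e.g. several partitions of 5 into 3 parts exist). Let N = A − (-1)·I. Computing rank(N^1) = 2, rank(N^2) = 1, rank(N^3) = 0; the number of blocks of size ≥ j is rank(N^{j−1}) − rank(N^j), giving [3, 1, 1]. So we have 1 block(s) of size 3, 2 block(s) of size 1 → block sizes [3, 1, 1]

Assembling the blocks gives a Jordan form
J =
  [-1,  1,  0,  0,  0]
  [ 0, -1,  1,  0,  0]
  [ 0,  0, -1,  0,  0]
  [ 0,  0,  0, -1,  0]
  [ 0,  0,  0,  0, -1]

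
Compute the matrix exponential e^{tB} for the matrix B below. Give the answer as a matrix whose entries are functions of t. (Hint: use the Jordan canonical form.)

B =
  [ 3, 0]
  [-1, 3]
e^{tB} =
  [exp(3*t), 0]
  [-t*exp(3*t), exp(3*t)]

Strategy: write B = P · J · P⁻¹ where J is a Jordan canonical form, so e^{tB} = P · e^{tJ} · P⁻¹, and e^{tJ} can be computed block-by-block.

B has Jordan form
J =
  [3, 1]
  [0, 3]
(up to reordering of blocks).

Per-block formulas:
  For a 2×2 Jordan block J_2(3): exp(t · J_2(3)) = e^(3t)·(I + t·N), where N is the 2×2 nilpotent shift.

After assembling e^{tJ} and conjugating by P, we get:

e^{tB} =
  [exp(3*t), 0]
  [-t*exp(3*t), exp(3*t)]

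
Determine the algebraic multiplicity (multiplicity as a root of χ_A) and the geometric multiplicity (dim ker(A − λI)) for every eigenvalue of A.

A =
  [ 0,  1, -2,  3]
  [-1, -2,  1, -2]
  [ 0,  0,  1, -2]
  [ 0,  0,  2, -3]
λ = -1: alg = 4, geom = 2

Step 1 — factor the characteristic polynomial to read off the algebraic multiplicities:
  χ_A(x) = (x + 1)^4

Step 2 — compute geometric multiplicities via the rank-nullity identity g(λ) = n − rank(A − λI):
  rank(A − (-1)·I) = 2, so dim ker(A − (-1)·I) = n − 2 = 2

Summary:
  λ = -1: algebraic multiplicity = 4, geometric multiplicity = 2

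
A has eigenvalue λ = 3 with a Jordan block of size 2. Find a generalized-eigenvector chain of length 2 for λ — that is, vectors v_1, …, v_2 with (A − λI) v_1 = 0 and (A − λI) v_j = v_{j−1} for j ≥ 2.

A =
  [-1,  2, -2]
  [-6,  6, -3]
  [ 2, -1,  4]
A Jordan chain for λ = 3 of length 2:
v_1 = (-4, -6, 2)ᵀ
v_2 = (1, 0, 0)ᵀ

Let N = A − (3)·I. We want v_2 with N^2 v_2 = 0 but N^1 v_2 ≠ 0; then v_{j-1} := N · v_j for j = 2, …, 2.

Pick v_2 = (1, 0, 0)ᵀ.
Then v_1 = N · v_2 = (-4, -6, 2)ᵀ.

Sanity check: (A − (3)·I) v_1 = (0, 0, 0)ᵀ = 0. ✓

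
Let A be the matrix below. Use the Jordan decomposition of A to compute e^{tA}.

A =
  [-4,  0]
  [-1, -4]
e^{tA} =
  [exp(-4*t), 0]
  [-t*exp(-4*t), exp(-4*t)]

Strategy: write A = P · J · P⁻¹ where J is a Jordan canonical form, so e^{tA} = P · e^{tJ} · P⁻¹, and e^{tJ} can be computed block-by-block.

A has Jordan form
J =
  [-4,  1]
  [ 0, -4]
(up to reordering of blocks).

Per-block formulas:
  For a 2×2 Jordan block J_2(-4): exp(t · J_2(-4)) = e^(-4t)·(I + t·N), where N is the 2×2 nilpotent shift.

After assembling e^{tJ} and conjugating by P, we get:

e^{tA} =
  [exp(-4*t), 0]
  [-t*exp(-4*t), exp(-4*t)]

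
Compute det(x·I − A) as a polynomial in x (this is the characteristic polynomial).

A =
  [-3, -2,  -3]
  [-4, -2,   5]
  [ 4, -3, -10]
x^3 + 15*x^2 + 75*x + 125

Expanding det(x·I − A) (e.g. by cofactor expansion or by noting that A is similar to its Jordan form J, which has the same characteristic polynomial as A) gives
  χ_A(x) = x^3 + 15*x^2 + 75*x + 125
which factors as (x + 5)^3. The eigenvalues (with algebraic multiplicities) are λ = -5 with multiplicity 3.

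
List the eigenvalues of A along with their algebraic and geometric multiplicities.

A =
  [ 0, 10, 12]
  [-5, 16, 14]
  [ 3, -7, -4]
λ = 4: alg = 3, geom = 1

Step 1 — factor the characteristic polynomial to read off the algebraic multiplicities:
  χ_A(x) = (x - 4)^3

Step 2 — compute geometric multiplicities via the rank-nullity identity g(λ) = n − rank(A − λI):
  rank(A − (4)·I) = 2, so dim ker(A − (4)·I) = n − 2 = 1

Summary:
  λ = 4: algebraic multiplicity = 3, geometric multiplicity = 1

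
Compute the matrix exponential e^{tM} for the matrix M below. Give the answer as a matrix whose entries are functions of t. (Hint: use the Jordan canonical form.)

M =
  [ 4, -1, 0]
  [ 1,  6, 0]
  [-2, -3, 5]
e^{tM} =
  [-t*exp(5*t) + exp(5*t), -t*exp(5*t), 0]
  [t*exp(5*t), t*exp(5*t) + exp(5*t), 0]
  [-t^2*exp(5*t)/2 - 2*t*exp(5*t), -t^2*exp(5*t)/2 - 3*t*exp(5*t), exp(5*t)]

Strategy: write M = P · J · P⁻¹ where J is a Jordan canonical form, so e^{tM} = P · e^{tJ} · P⁻¹, and e^{tJ} can be computed block-by-block.

M has Jordan form
J =
  [5, 1, 0]
  [0, 5, 1]
  [0, 0, 5]
(up to reordering of blocks).

Per-block formulas:
  For a 3×3 Jordan block J_3(5): exp(t · J_3(5)) = e^(5t)·(I + t·N + (t^2/2)·N^2), where N is the 3×3 nilpotent shift.

After assembling e^{tJ} and conjugating by P, we get:

e^{tM} =
  [-t*exp(5*t) + exp(5*t), -t*exp(5*t), 0]
  [t*exp(5*t), t*exp(5*t) + exp(5*t), 0]
  [-t^2*exp(5*t)/2 - 2*t*exp(5*t), -t^2*exp(5*t)/2 - 3*t*exp(5*t), exp(5*t)]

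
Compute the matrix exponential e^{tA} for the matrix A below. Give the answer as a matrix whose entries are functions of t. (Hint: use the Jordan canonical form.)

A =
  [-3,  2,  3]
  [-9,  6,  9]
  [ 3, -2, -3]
e^{tA} =
  [1 - 3*t, 2*t, 3*t]
  [-9*t, 6*t + 1, 9*t]
  [3*t, -2*t, 1 - 3*t]

Strategy: write A = P · J · P⁻¹ where J is a Jordan canonical form, so e^{tA} = P · e^{tJ} · P⁻¹, and e^{tJ} can be computed block-by-block.

A has Jordan form
J =
  [0, 1, 0]
  [0, 0, 0]
  [0, 0, 0]
(up to reordering of blocks).

Per-block formulas:
  For a 1×1 block at λ = 0: exp(t · [0]) = [e^(0t)].
  For a 2×2 Jordan block J_2(0): exp(t · J_2(0)) = e^(0t)·(I + t·N), where N is the 2×2 nilpotent shift.

After assembling e^{tJ} and conjugating by P, we get:

e^{tA} =
  [1 - 3*t, 2*t, 3*t]
  [-9*t, 6*t + 1, 9*t]
  [3*t, -2*t, 1 - 3*t]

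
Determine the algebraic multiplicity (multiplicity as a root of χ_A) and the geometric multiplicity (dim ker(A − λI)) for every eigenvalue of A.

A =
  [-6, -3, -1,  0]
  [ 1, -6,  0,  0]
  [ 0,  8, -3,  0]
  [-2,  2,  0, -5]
λ = -5: alg = 4, geom = 2

Step 1 — factor the characteristic polynomial to read off the algebraic multiplicities:
  χ_A(x) = (x + 5)^4

Step 2 — compute geometric multiplicities via the rank-nullity identity g(λ) = n − rank(A − λI):
  rank(A − (-5)·I) = 2, so dim ker(A − (-5)·I) = n − 2 = 2

Summary:
  λ = -5: algebraic multiplicity = 4, geometric multiplicity = 2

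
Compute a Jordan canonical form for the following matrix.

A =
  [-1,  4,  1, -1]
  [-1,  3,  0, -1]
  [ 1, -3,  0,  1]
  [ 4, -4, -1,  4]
J_2(0) ⊕ J_2(3)

The characteristic polynomial is
  det(x·I − A) = x^4 - 6*x^3 + 9*x^2 = x^2*(x - 3)^2

Eigenvalues and multiplicities (the geometric multiplicity of λ is n − rank(A − λI), which equals the number of Jordan blocks for λ):
  λ = 0: algebraic multiplicity = 2, geometric multiplicity = 1
  λ = 3: algebraic multiplicity = 2, geometric multiplicity = 1

Determining the block sizes for each eigenvalue:
  λ = 0: one block (gm = 1), so the single block has size am = 2 → block sizes [2]
  λ = 3: one block (gm = 1), so the single block has size am = 2 → block sizes [2]

Assembling the blocks gives a Jordan form
J =
  [0, 1, 0, 0]
  [0, 0, 0, 0]
  [0, 0, 3, 1]
  [0, 0, 0, 3]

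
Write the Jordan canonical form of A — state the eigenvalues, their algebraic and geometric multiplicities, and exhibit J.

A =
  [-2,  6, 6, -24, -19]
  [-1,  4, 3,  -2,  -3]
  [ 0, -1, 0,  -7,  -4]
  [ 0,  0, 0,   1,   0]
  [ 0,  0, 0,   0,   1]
J_1(0) ⊕ J_3(1) ⊕ J_1(1)

The characteristic polynomial is
  det(x·I − A) = x^5 - 4*x^4 + 6*x^3 - 4*x^2 + x = x*(x - 1)^4

Eigenvalues and multiplicities (the geometric multiplicity of λ is n − rank(A − λI), which equals the number of Jordan blocks for λ):
  λ = 0: algebraic multiplicity = 1, geometric multiplicity = 1
  λ = 1: algebraic multiplicity = 4, geometric multiplicity = 2

Determining the block sizes for each eigenvalue:
  λ = 0: one block (gm = 1), so the single block has size am = 1 → block sizes [1]
  λ = 1: with am = 4 and gm = 2, the partition is not yet determined (e.g. several partitions of 4 into 2 parts exist). Let N = A − (1)·I. Computing rank(N^1) = 3, rank(N^2) = 2, rank(N^3) = 1; the number of blocks of size ≥ j is rank(N^{j−1}) − rank(N^j), giving [2, 1, 1]. So we have 1 block(s) of size 3, 1 block(s) of size 1 → block sizes [3, 1]

Assembling the blocks gives a Jordan form
J =
  [0, 0, 0, 0, 0]
  [0, 1, 1, 0, 0]
  [0, 0, 1, 1, 0]
  [0, 0, 0, 1, 0]
  [0, 0, 0, 0, 1]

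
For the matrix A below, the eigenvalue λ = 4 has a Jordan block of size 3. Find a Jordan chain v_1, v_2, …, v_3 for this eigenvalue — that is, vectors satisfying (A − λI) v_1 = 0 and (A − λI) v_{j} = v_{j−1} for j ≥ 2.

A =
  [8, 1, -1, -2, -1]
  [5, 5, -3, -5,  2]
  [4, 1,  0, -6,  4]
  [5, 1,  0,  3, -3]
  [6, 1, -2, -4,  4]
A Jordan chain for λ = 4 of length 3:
v_1 = (1, 0, -1, 2, 1)ᵀ
v_2 = (4, 5, 4, 5, 6)ᵀ
v_3 = (1, 0, 0, 0, 0)ᵀ

Let N = A − (4)·I. We want v_3 with N^3 v_3 = 0 but N^2 v_3 ≠ 0; then v_{j-1} := N · v_j for j = 3, …, 2.

Pick v_3 = (1, 0, 0, 0, 0)ᵀ.
Then v_2 = N · v_3 = (4, 5, 4, 5, 6)ᵀ.
Then v_1 = N · v_2 = (1, 0, -1, 2, 1)ᵀ.

Sanity check: (A − (4)·I) v_1 = (0, 0, 0, 0, 0)ᵀ = 0. ✓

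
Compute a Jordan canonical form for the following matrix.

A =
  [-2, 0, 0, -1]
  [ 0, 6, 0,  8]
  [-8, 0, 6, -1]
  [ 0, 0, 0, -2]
J_2(-2) ⊕ J_1(6) ⊕ J_1(6)

The characteristic polynomial is
  det(x·I − A) = x^4 - 8*x^3 - 8*x^2 + 96*x + 144 = (x - 6)^2*(x + 2)^2

Eigenvalues and multiplicities (the geometric multiplicity of λ is n − rank(A − λI), which equals the number of Jordan blocks for λ):
  λ = -2: algebraic multiplicity = 2, geometric multiplicity = 1
  λ = 6: algebraic multiplicity = 2, geometric multiplicity = 2

Determining the block sizes for each eigenvalue:
  λ = -2: one block (gm = 1), so the single block has size am = 2 → block sizes [2]
  λ = 6: gm = am = 2, so every block has size 1 → block sizes [1, 1]

Assembling the blocks gives a Jordan form
J =
  [-2,  1, 0, 0]
  [ 0, -2, 0, 0]
  [ 0,  0, 6, 0]
  [ 0,  0, 0, 6]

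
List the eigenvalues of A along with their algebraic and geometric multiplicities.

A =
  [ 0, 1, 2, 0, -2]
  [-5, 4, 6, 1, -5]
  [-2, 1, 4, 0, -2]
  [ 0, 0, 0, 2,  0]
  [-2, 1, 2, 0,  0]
λ = 2: alg = 5, geom = 3

Step 1 — factor the characteristic polynomial to read off the algebraic multiplicities:
  χ_A(x) = (x - 2)^5

Step 2 — compute geometric multiplicities via the rank-nullity identity g(λ) = n − rank(A − λI):
  rank(A − (2)·I) = 2, so dim ker(A − (2)·I) = n − 2 = 3

Summary:
  λ = 2: algebraic multiplicity = 5, geometric multiplicity = 3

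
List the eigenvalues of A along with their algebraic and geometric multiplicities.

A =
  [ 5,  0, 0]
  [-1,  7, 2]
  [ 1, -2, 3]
λ = 5: alg = 3, geom = 2

Step 1 — factor the characteristic polynomial to read off the algebraic multiplicities:
  χ_A(x) = (x - 5)^3

Step 2 — compute geometric multiplicities via the rank-nullity identity g(λ) = n − rank(A − λI):
  rank(A − (5)·I) = 1, so dim ker(A − (5)·I) = n − 1 = 2

Summary:
  λ = 5: algebraic multiplicity = 3, geometric multiplicity = 2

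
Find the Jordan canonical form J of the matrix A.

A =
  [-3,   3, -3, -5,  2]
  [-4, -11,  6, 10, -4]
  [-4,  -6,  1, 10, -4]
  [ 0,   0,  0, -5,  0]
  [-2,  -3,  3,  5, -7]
J_2(-5) ⊕ J_1(-5) ⊕ J_1(-5) ⊕ J_1(-5)

The characteristic polynomial is
  det(x·I − A) = x^5 + 25*x^4 + 250*x^3 + 1250*x^2 + 3125*x + 3125 = (x + 5)^5

Eigenvalues and multiplicities (the geometric multiplicity of λ is n − rank(A − λI), which equals the number of Jordan blocks for λ):
  λ = -5: algebraic multiplicity = 5, geometric multiplicity = 4

Determining the block sizes for each eigenvalue:
  λ = -5: 4 blocks summing to 5 forces exactly one block of size 2 and the rest size 1 → block sizes [2, 1, 1, 1]

Assembling the blocks gives a Jordan form
J =
  [-5,  1,  0,  0,  0]
  [ 0, -5,  0,  0,  0]
  [ 0,  0, -5,  0,  0]
  [ 0,  0,  0, -5,  0]
  [ 0,  0,  0,  0, -5]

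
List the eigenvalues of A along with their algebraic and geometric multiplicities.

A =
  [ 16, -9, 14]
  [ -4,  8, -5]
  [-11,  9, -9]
λ = 5: alg = 3, geom = 1

Step 1 — factor the characteristic polynomial to read off the algebraic multiplicities:
  χ_A(x) = (x - 5)^3

Step 2 — compute geometric multiplicities via the rank-nullity identity g(λ) = n − rank(A − λI):
  rank(A − (5)·I) = 2, so dim ker(A − (5)·I) = n − 2 = 1

Summary:
  λ = 5: algebraic multiplicity = 3, geometric multiplicity = 1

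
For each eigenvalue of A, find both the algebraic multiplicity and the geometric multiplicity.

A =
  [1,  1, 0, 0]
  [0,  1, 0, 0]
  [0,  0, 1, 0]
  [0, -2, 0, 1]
λ = 1: alg = 4, geom = 3

Step 1 — factor the characteristic polynomial to read off the algebraic multiplicities:
  χ_A(x) = (x - 1)^4

Step 2 — compute geometric multiplicities via the rank-nullity identity g(λ) = n − rank(A − λI):
  rank(A − (1)·I) = 1, so dim ker(A − (1)·I) = n − 1 = 3

Summary:
  λ = 1: algebraic multiplicity = 4, geometric multiplicity = 3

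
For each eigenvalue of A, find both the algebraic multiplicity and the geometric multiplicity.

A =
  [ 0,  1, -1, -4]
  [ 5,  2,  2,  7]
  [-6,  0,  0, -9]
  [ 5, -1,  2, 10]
λ = 3: alg = 4, geom = 2

Step 1 — factor the characteristic polynomial to read off the algebraic multiplicities:
  χ_A(x) = (x - 3)^4

Step 2 — compute geometric multiplicities via the rank-nullity identity g(λ) = n − rank(A − λI):
  rank(A − (3)·I) = 2, so dim ker(A − (3)·I) = n − 2 = 2

Summary:
  λ = 3: algebraic multiplicity = 4, geometric multiplicity = 2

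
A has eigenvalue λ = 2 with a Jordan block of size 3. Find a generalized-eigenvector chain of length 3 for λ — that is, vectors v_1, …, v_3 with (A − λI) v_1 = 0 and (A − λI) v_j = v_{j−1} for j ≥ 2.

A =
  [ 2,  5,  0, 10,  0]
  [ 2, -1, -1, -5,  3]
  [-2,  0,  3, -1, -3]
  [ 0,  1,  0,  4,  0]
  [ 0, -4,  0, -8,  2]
A Jordan chain for λ = 2 of length 3:
v_1 = (10, -4, -2, 2, -8)ᵀ
v_2 = (0, 2, -2, 0, 0)ᵀ
v_3 = (1, 0, 0, 0, 0)ᵀ

Let N = A − (2)·I. We want v_3 with N^3 v_3 = 0 but N^2 v_3 ≠ 0; then v_{j-1} := N · v_j for j = 3, …, 2.

Pick v_3 = (1, 0, 0, 0, 0)ᵀ.
Then v_2 = N · v_3 = (0, 2, -2, 0, 0)ᵀ.
Then v_1 = N · v_2 = (10, -4, -2, 2, -8)ᵀ.

Sanity check: (A − (2)·I) v_1 = (0, 0, 0, 0, 0)ᵀ = 0. ✓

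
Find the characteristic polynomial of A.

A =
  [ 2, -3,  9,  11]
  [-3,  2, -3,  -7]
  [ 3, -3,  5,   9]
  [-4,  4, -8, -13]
x^4 + 4*x^3 + 6*x^2 + 4*x + 1

Expanding det(x·I − A) (e.g. by cofactor expansion or by noting that A is similar to its Jordan form J, which has the same characteristic polynomial as A) gives
  χ_A(x) = x^4 + 4*x^3 + 6*x^2 + 4*x + 1
which factors as (x + 1)^4. The eigenvalues (with algebraic multiplicities) are λ = -1 with multiplicity 4.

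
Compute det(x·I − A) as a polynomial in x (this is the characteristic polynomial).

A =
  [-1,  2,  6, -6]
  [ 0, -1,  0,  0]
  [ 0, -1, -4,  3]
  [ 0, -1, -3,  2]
x^4 + 4*x^3 + 6*x^2 + 4*x + 1

Expanding det(x·I − A) (e.g. by cofactor expansion or by noting that A is similar to its Jordan form J, which has the same characteristic polynomial as A) gives
  χ_A(x) = x^4 + 4*x^3 + 6*x^2 + 4*x + 1
which factors as (x + 1)^4. The eigenvalues (with algebraic multiplicities) are λ = -1 with multiplicity 4.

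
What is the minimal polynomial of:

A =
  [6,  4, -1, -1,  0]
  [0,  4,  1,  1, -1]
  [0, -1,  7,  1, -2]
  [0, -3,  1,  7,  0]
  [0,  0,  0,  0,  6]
x^3 - 18*x^2 + 108*x - 216

The characteristic polynomial is χ_A(x) = (x - 6)^5, so the eigenvalues are known. The minimal polynomial is
  m_A(x) = Π_λ (x − λ)^{k_λ}
where k_λ is the size of the *largest* Jordan block for λ (equivalently, the smallest k with (A − λI)^k v = 0 for every generalised eigenvector v of λ).

  λ = 6: largest Jordan block has size 3, contributing (x − 6)^3

So m_A(x) = (x - 6)^3 = x^3 - 18*x^2 + 108*x - 216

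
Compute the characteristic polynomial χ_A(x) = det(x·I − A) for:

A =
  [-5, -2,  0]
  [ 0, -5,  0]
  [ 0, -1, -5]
x^3 + 15*x^2 + 75*x + 125

Expanding det(x·I − A) (e.g. by cofactor expansion or by noting that A is similar to its Jordan form J, which has the same characteristic polynomial as A) gives
  χ_A(x) = x^3 + 15*x^2 + 75*x + 125
which factors as (x + 5)^3. The eigenvalues (with algebraic multiplicities) are λ = -5 with multiplicity 3.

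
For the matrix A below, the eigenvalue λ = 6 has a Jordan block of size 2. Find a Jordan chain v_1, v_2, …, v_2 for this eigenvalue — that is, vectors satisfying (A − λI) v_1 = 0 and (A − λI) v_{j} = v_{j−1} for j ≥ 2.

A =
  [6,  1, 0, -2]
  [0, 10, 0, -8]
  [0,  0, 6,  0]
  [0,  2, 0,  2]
A Jordan chain for λ = 6 of length 2:
v_1 = (1, 4, 0, 2)ᵀ
v_2 = (0, 1, 0, 0)ᵀ

Let N = A − (6)·I. We want v_2 with N^2 v_2 = 0 but N^1 v_2 ≠ 0; then v_{j-1} := N · v_j for j = 2, …, 2.

Pick v_2 = (0, 1, 0, 0)ᵀ.
Then v_1 = N · v_2 = (1, 4, 0, 2)ᵀ.

Sanity check: (A − (6)·I) v_1 = (0, 0, 0, 0)ᵀ = 0. ✓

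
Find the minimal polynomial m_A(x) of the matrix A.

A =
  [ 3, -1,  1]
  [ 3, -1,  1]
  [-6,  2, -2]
x^2

The characteristic polynomial is χ_A(x) = x^3, so the eigenvalues are known. The minimal polynomial is
  m_A(x) = Π_λ (x − λ)^{k_λ}
where k_λ is the size of the *largest* Jordan block for λ (equivalently, the smallest k with (A − λI)^k v = 0 for every generalised eigenvector v of λ).

  λ = 0: largest Jordan block has size 2, contributing (x − 0)^2

So m_A(x) = x^2 = x^2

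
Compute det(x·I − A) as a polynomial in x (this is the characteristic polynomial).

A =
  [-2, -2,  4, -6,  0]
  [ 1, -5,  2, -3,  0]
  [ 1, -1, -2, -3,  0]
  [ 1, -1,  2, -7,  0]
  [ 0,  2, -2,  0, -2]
x^5 + 18*x^4 + 128*x^3 + 448*x^2 + 768*x + 512

Expanding det(x·I − A) (e.g. by cofactor expansion or by noting that A is similar to its Jordan form J, which has the same characteristic polynomial as A) gives
  χ_A(x) = x^5 + 18*x^4 + 128*x^3 + 448*x^2 + 768*x + 512
which factors as (x + 2)*(x + 4)^4. The eigenvalues (with algebraic multiplicities) are λ = -4 with multiplicity 4, λ = -2 with multiplicity 1.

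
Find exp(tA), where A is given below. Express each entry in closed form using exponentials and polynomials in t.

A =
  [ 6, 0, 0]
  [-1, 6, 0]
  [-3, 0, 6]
e^{tA} =
  [exp(6*t), 0, 0]
  [-t*exp(6*t), exp(6*t), 0]
  [-3*t*exp(6*t), 0, exp(6*t)]

Strategy: write A = P · J · P⁻¹ where J is a Jordan canonical form, so e^{tA} = P · e^{tJ} · P⁻¹, and e^{tJ} can be computed block-by-block.

A has Jordan form
J =
  [6, 1, 0]
  [0, 6, 0]
  [0, 0, 6]
(up to reordering of blocks).

Per-block formulas:
  For a 2×2 Jordan block J_2(6): exp(t · J_2(6)) = e^(6t)·(I + t·N), where N is the 2×2 nilpotent shift.
  For a 1×1 block at λ = 6: exp(t · [6]) = [e^(6t)].

After assembling e^{tJ} and conjugating by P, we get:

e^{tA} =
  [exp(6*t), 0, 0]
  [-t*exp(6*t), exp(6*t), 0]
  [-3*t*exp(6*t), 0, exp(6*t)]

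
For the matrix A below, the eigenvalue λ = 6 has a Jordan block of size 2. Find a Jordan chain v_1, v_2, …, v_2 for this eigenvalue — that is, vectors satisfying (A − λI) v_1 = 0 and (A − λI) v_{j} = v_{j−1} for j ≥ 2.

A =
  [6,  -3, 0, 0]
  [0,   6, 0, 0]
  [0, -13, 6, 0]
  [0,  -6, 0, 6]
A Jordan chain for λ = 6 of length 2:
v_1 = (-3, 0, -13, -6)ᵀ
v_2 = (0, 1, 0, 0)ᵀ

Let N = A − (6)·I. We want v_2 with N^2 v_2 = 0 but N^1 v_2 ≠ 0; then v_{j-1} := N · v_j for j = 2, …, 2.

Pick v_2 = (0, 1, 0, 0)ᵀ.
Then v_1 = N · v_2 = (-3, 0, -13, -6)ᵀ.

Sanity check: (A − (6)·I) v_1 = (0, 0, 0, 0)ᵀ = 0. ✓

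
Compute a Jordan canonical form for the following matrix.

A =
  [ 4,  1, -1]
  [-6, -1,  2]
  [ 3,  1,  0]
J_2(1) ⊕ J_1(1)

The characteristic polynomial is
  det(x·I − A) = x^3 - 3*x^2 + 3*x - 1 = (x - 1)^3

Eigenvalues and multiplicities (the geometric multiplicity of λ is n − rank(A − λI), which equals the number of Jordan blocks for λ):
  λ = 1: algebraic multiplicity = 3, geometric multiplicity = 2

Determining the block sizes for each eigenvalue:
  λ = 1: 2 blocks summing to 3 forces exactly one block of size 2 and the rest size 1 → block sizes [2, 1]

Assembling the blocks gives a Jordan form
J =
  [1, 1, 0]
  [0, 1, 0]
  [0, 0, 1]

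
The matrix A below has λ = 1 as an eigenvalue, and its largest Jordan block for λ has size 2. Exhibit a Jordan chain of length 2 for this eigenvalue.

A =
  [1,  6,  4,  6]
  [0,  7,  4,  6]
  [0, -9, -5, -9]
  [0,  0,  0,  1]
A Jordan chain for λ = 1 of length 2:
v_1 = (6, 6, -9, 0)ᵀ
v_2 = (0, 1, 0, 0)ᵀ

Let N = A − (1)·I. We want v_2 with N^2 v_2 = 0 but N^1 v_2 ≠ 0; then v_{j-1} := N · v_j for j = 2, …, 2.

Pick v_2 = (0, 1, 0, 0)ᵀ.
Then v_1 = N · v_2 = (6, 6, -9, 0)ᵀ.

Sanity check: (A − (1)·I) v_1 = (0, 0, 0, 0)ᵀ = 0. ✓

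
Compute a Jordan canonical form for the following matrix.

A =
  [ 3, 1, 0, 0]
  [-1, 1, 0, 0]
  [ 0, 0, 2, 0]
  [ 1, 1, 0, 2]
J_2(2) ⊕ J_1(2) ⊕ J_1(2)

The characteristic polynomial is
  det(x·I − A) = x^4 - 8*x^3 + 24*x^2 - 32*x + 16 = (x - 2)^4

Eigenvalues and multiplicities (the geometric multiplicity of λ is n − rank(A − λI), which equals the number of Jordan blocks for λ):
  λ = 2: algebraic multiplicity = 4, geometric multiplicity = 3

Determining the block sizes for each eigenvalue:
  λ = 2: 3 blocks summing to 4 forces exactly one block of size 2 and the rest size 1 → block sizes [2, 1, 1]

Assembling the blocks gives a Jordan form
J =
  [2, 1, 0, 0]
  [0, 2, 0, 0]
  [0, 0, 2, 0]
  [0, 0, 0, 2]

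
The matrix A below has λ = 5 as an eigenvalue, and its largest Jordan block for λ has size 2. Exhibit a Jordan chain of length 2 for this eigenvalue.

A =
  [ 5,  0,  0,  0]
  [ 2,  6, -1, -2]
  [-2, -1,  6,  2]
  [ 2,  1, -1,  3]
A Jordan chain for λ = 5 of length 2:
v_1 = (0, 2, -2, 2)ᵀ
v_2 = (1, 0, 0, 0)ᵀ

Let N = A − (5)·I. We want v_2 with N^2 v_2 = 0 but N^1 v_2 ≠ 0; then v_{j-1} := N · v_j for j = 2, …, 2.

Pick v_2 = (1, 0, 0, 0)ᵀ.
Then v_1 = N · v_2 = (0, 2, -2, 2)ᵀ.

Sanity check: (A − (5)·I) v_1 = (0, 0, 0, 0)ᵀ = 0. ✓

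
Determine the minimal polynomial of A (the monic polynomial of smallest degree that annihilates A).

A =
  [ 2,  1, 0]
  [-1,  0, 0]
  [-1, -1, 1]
x^2 - 2*x + 1

The characteristic polynomial is χ_A(x) = (x - 1)^3, so the eigenvalues are known. The minimal polynomial is
  m_A(x) = Π_λ (x − λ)^{k_λ}
where k_λ is the size of the *largest* Jordan block for λ (equivalently, the smallest k with (A − λI)^k v = 0 for every generalised eigenvector v of λ).

  λ = 1: largest Jordan block has size 2, contributing (x − 1)^2

So m_A(x) = (x - 1)^2 = x^2 - 2*x + 1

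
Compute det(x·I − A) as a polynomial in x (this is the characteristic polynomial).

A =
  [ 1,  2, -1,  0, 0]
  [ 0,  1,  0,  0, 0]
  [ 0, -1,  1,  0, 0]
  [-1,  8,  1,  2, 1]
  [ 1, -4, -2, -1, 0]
x^5 - 5*x^4 + 10*x^3 - 10*x^2 + 5*x - 1

Expanding det(x·I − A) (e.g. by cofactor expansion or by noting that A is similar to its Jordan form J, which has the same characteristic polynomial as A) gives
  χ_A(x) = x^5 - 5*x^4 + 10*x^3 - 10*x^2 + 5*x - 1
which factors as (x - 1)^5. The eigenvalues (with algebraic multiplicities) are λ = 1 with multiplicity 5.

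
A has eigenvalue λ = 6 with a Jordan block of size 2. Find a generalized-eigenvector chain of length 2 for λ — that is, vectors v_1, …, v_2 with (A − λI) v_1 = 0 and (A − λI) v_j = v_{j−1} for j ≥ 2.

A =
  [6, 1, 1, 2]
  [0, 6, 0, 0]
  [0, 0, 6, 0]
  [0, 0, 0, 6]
A Jordan chain for λ = 6 of length 2:
v_1 = (1, 0, 0, 0)ᵀ
v_2 = (0, 1, 0, 0)ᵀ

Let N = A − (6)·I. We want v_2 with N^2 v_2 = 0 but N^1 v_2 ≠ 0; then v_{j-1} := N · v_j for j = 2, …, 2.

Pick v_2 = (0, 1, 0, 0)ᵀ.
Then v_1 = N · v_2 = (1, 0, 0, 0)ᵀ.

Sanity check: (A − (6)·I) v_1 = (0, 0, 0, 0)ᵀ = 0. ✓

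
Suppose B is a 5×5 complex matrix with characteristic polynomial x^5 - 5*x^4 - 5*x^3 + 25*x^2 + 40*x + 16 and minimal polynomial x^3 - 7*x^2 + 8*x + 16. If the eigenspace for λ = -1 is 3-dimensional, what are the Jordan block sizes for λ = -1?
Block sizes for λ = -1: [1, 1, 1]

Step 1 — from the characteristic polynomial, algebraic multiplicity of λ = -1 is 3. From dim ker(B − (-1)·I) = 3, there are exactly 3 Jordan blocks for λ = -1.
Step 2 — from the minimal polynomial, the factor (x + 1) tells us the largest block for λ = -1 has size 1.
Step 3 — with total size 3, 3 blocks, and largest block 1, the block sizes (in nonincreasing order) are [1, 1, 1].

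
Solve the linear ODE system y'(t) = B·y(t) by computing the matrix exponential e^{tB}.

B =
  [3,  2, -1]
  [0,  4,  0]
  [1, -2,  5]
e^{tB} =
  [-t*exp(4*t) + exp(4*t), 2*t*exp(4*t), -t*exp(4*t)]
  [0, exp(4*t), 0]
  [t*exp(4*t), -2*t*exp(4*t), t*exp(4*t) + exp(4*t)]

Strategy: write B = P · J · P⁻¹ where J is a Jordan canonical form, so e^{tB} = P · e^{tJ} · P⁻¹, and e^{tJ} can be computed block-by-block.

B has Jordan form
J =
  [4, 1, 0]
  [0, 4, 0]
  [0, 0, 4]
(up to reordering of blocks).

Per-block formulas:
  For a 1×1 block at λ = 4: exp(t · [4]) = [e^(4t)].
  For a 2×2 Jordan block J_2(4): exp(t · J_2(4)) = e^(4t)·(I + t·N), where N is the 2×2 nilpotent shift.

After assembling e^{tJ} and conjugating by P, we get:

e^{tB} =
  [-t*exp(4*t) + exp(4*t), 2*t*exp(4*t), -t*exp(4*t)]
  [0, exp(4*t), 0]
  [t*exp(4*t), -2*t*exp(4*t), t*exp(4*t) + exp(4*t)]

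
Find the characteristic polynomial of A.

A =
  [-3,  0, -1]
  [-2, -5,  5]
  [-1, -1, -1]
x^3 + 9*x^2 + 27*x + 27

Expanding det(x·I − A) (e.g. by cofactor expansion or by noting that A is similar to its Jordan form J, which has the same characteristic polynomial as A) gives
  χ_A(x) = x^3 + 9*x^2 + 27*x + 27
which factors as (x + 3)^3. The eigenvalues (with algebraic multiplicities) are λ = -3 with multiplicity 3.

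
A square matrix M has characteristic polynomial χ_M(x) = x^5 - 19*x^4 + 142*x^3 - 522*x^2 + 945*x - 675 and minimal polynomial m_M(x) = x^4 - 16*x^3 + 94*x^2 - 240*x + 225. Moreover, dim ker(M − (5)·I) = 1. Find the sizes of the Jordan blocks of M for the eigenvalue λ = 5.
Block sizes for λ = 5: [2]

Step 1 — from the characteristic polynomial, algebraic multiplicity of λ = 5 is 2. From dim ker(M − (5)·I) = 1, there are exactly 1 Jordan blocks for λ = 5.
Step 2 — from the minimal polynomial, the factor (x − 5)^2 tells us the largest block for λ = 5 has size 2.
Step 3 — with total size 2, 1 blocks, and largest block 2, the block sizes (in nonincreasing order) are [2].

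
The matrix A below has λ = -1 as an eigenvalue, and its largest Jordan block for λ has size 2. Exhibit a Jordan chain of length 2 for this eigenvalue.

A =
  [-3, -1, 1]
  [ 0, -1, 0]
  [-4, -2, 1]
A Jordan chain for λ = -1 of length 2:
v_1 = (-2, 0, -4)ᵀ
v_2 = (1, 0, 0)ᵀ

Let N = A − (-1)·I. We want v_2 with N^2 v_2 = 0 but N^1 v_2 ≠ 0; then v_{j-1} := N · v_j for j = 2, …, 2.

Pick v_2 = (1, 0, 0)ᵀ.
Then v_1 = N · v_2 = (-2, 0, -4)ᵀ.

Sanity check: (A − (-1)·I) v_1 = (0, 0, 0)ᵀ = 0. ✓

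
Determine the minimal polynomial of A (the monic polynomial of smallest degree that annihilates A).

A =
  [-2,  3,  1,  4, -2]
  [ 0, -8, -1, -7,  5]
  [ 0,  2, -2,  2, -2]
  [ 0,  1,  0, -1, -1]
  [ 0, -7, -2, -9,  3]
x^3 + 6*x^2 + 12*x + 8

The characteristic polynomial is χ_A(x) = (x + 2)^5, so the eigenvalues are known. The minimal polynomial is
  m_A(x) = Π_λ (x − λ)^{k_λ}
where k_λ is the size of the *largest* Jordan block for λ (equivalently, the smallest k with (A − λI)^k v = 0 for every generalised eigenvector v of λ).

  λ = -2: largest Jordan block has size 3, contributing (x + 2)^3

So m_A(x) = (x + 2)^3 = x^3 + 6*x^2 + 12*x + 8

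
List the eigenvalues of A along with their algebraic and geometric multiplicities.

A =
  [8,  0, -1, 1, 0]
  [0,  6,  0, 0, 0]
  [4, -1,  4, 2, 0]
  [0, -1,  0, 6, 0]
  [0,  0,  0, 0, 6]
λ = 6: alg = 5, geom = 3

Step 1 — factor the characteristic polynomial to read off the algebraic multiplicities:
  χ_A(x) = (x - 6)^5

Step 2 — compute geometric multiplicities via the rank-nullity identity g(λ) = n − rank(A − λI):
  rank(A − (6)·I) = 2, so dim ker(A − (6)·I) = n − 2 = 3

Summary:
  λ = 6: algebraic multiplicity = 5, geometric multiplicity = 3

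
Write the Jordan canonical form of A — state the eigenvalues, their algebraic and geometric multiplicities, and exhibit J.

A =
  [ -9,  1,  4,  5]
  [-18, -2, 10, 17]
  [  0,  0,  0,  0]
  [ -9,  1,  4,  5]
J_2(-3) ⊕ J_1(0) ⊕ J_1(0)

The characteristic polynomial is
  det(x·I − A) = x^4 + 6*x^3 + 9*x^2 = x^2*(x + 3)^2

Eigenvalues and multiplicities (the geometric multiplicity of λ is n − rank(A − λI), which equals the number of Jordan blocks for λ):
  λ = -3: algebraic multiplicity = 2, geometric multiplicity = 1
  λ = 0: algebraic multiplicity = 2, geometric multiplicity = 2

Determining the block sizes for each eigenvalue:
  λ = -3: one block (gm = 1), so the single block has size am = 2 → block sizes [2]
  λ = 0: gm = am = 2, so every block has size 1 → block sizes [1, 1]

Assembling the blocks gives a Jordan form
J =
  [-3,  1, 0, 0]
  [ 0, -3, 0, 0]
  [ 0,  0, 0, 0]
  [ 0,  0, 0, 0]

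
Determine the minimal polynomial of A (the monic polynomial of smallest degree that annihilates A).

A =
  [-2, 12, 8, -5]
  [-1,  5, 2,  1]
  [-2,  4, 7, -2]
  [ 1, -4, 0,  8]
x^3 - 13*x^2 + 55*x - 75

The characteristic polynomial is χ_A(x) = (x - 5)^3*(x - 3), so the eigenvalues are known. The minimal polynomial is
  m_A(x) = Π_λ (x − λ)^{k_λ}
where k_λ is the size of the *largest* Jordan block for λ (equivalently, the smallest k with (A − λI)^k v = 0 for every generalised eigenvector v of λ).

  λ = 3: largest Jordan block has size 1, contributing (x − 3)
  λ = 5: largest Jordan block has size 2, contributing (x − 5)^2

So m_A(x) = (x - 5)^2*(x - 3) = x^3 - 13*x^2 + 55*x - 75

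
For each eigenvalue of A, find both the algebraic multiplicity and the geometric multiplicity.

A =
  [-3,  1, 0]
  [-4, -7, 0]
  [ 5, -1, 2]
λ = -5: alg = 2, geom = 1; λ = 2: alg = 1, geom = 1

Step 1 — factor the characteristic polynomial to read off the algebraic multiplicities:
  χ_A(x) = (x - 2)*(x + 5)^2

Step 2 — compute geometric multiplicities via the rank-nullity identity g(λ) = n − rank(A − λI):
  rank(A − (-5)·I) = 2, so dim ker(A − (-5)·I) = n − 2 = 1
  rank(A − (2)·I) = 2, so dim ker(A − (2)·I) = n − 2 = 1

Summary:
  λ = -5: algebraic multiplicity = 2, geometric multiplicity = 1
  λ = 2: algebraic multiplicity = 1, geometric multiplicity = 1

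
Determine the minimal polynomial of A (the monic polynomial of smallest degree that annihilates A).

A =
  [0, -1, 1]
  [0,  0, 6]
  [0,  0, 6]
x^3 - 6*x^2

The characteristic polynomial is χ_A(x) = x^2*(x - 6), so the eigenvalues are known. The minimal polynomial is
  m_A(x) = Π_λ (x − λ)^{k_λ}
where k_λ is the size of the *largest* Jordan block for λ (equivalently, the smallest k with (A − λI)^k v = 0 for every generalised eigenvector v of λ).

  λ = 0: largest Jordan block has size 2, contributing (x − 0)^2
  λ = 6: largest Jordan block has size 1, contributing (x − 6)

So m_A(x) = x^2*(x - 6) = x^3 - 6*x^2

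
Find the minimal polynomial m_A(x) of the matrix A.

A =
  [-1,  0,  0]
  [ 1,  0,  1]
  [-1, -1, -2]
x^2 + 2*x + 1

The characteristic polynomial is χ_A(x) = (x + 1)^3, so the eigenvalues are known. The minimal polynomial is
  m_A(x) = Π_λ (x − λ)^{k_λ}
where k_λ is the size of the *largest* Jordan block for λ (equivalently, the smallest k with (A − λI)^k v = 0 for every generalised eigenvector v of λ).

  λ = -1: largest Jordan block has size 2, contributing (x + 1)^2

So m_A(x) = (x + 1)^2 = x^2 + 2*x + 1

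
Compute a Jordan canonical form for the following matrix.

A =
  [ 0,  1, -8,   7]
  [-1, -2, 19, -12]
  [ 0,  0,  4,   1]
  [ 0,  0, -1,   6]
J_2(-1) ⊕ J_2(5)

The characteristic polynomial is
  det(x·I − A) = x^4 - 8*x^3 + 6*x^2 + 40*x + 25 = (x - 5)^2*(x + 1)^2

Eigenvalues and multiplicities (the geometric multiplicity of λ is n − rank(A − λI), which equals the number of Jordan blocks for λ):
  λ = -1: algebraic multiplicity = 2, geometric multiplicity = 1
  λ = 5: algebraic multiplicity = 2, geometric multiplicity = 1

Determining the block sizes for each eigenvalue:
  λ = -1: one block (gm = 1), so the single block has size am = 2 → block sizes [2]
  λ = 5: one block (gm = 1), so the single block has size am = 2 → block sizes [2]

Assembling the blocks gives a Jordan form
J =
  [-1,  1, 0, 0]
  [ 0, -1, 0, 0]
  [ 0,  0, 5, 1]
  [ 0,  0, 0, 5]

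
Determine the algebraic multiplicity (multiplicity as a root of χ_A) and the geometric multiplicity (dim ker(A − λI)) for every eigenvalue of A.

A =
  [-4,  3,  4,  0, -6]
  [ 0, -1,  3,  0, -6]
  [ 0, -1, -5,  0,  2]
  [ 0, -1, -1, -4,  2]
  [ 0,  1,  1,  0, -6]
λ = -4: alg = 5, geom = 3

Step 1 — factor the characteristic polynomial to read off the algebraic multiplicities:
  χ_A(x) = (x + 4)^5

Step 2 — compute geometric multiplicities via the rank-nullity identity g(λ) = n − rank(A − λI):
  rank(A − (-4)·I) = 2, so dim ker(A − (-4)·I) = n − 2 = 3

Summary:
  λ = -4: algebraic multiplicity = 5, geometric multiplicity = 3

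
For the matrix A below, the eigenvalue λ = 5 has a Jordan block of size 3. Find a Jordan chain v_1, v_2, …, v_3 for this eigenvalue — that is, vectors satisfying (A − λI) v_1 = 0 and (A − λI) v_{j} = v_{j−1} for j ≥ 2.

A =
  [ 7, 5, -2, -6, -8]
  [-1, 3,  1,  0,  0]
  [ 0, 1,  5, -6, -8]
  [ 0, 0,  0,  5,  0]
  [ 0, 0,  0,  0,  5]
A Jordan chain for λ = 5 of length 3:
v_1 = (-1, 0, -1, 0, 0)ᵀ
v_2 = (2, -1, 0, 0, 0)ᵀ
v_3 = (1, 0, 0, 0, 0)ᵀ

Let N = A − (5)·I. We want v_3 with N^3 v_3 = 0 but N^2 v_3 ≠ 0; then v_{j-1} := N · v_j for j = 3, …, 2.

Pick v_3 = (1, 0, 0, 0, 0)ᵀ.
Then v_2 = N · v_3 = (2, -1, 0, 0, 0)ᵀ.
Then v_1 = N · v_2 = (-1, 0, -1, 0, 0)ᵀ.

Sanity check: (A − (5)·I) v_1 = (0, 0, 0, 0, 0)ᵀ = 0. ✓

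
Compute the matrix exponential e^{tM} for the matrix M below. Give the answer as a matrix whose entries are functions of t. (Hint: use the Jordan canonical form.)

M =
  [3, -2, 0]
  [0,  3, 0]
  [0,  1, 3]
e^{tM} =
  [exp(3*t), -2*t*exp(3*t), 0]
  [0, exp(3*t), 0]
  [0, t*exp(3*t), exp(3*t)]

Strategy: write M = P · J · P⁻¹ where J is a Jordan canonical form, so e^{tM} = P · e^{tJ} · P⁻¹, and e^{tJ} can be computed block-by-block.

M has Jordan form
J =
  [3, 1, 0]
  [0, 3, 0]
  [0, 0, 3]
(up to reordering of blocks).

Per-block formulas:
  For a 2×2 Jordan block J_2(3): exp(t · J_2(3)) = e^(3t)·(I + t·N), where N is the 2×2 nilpotent shift.
  For a 1×1 block at λ = 3: exp(t · [3]) = [e^(3t)].

After assembling e^{tJ} and conjugating by P, we get:

e^{tM} =
  [exp(3*t), -2*t*exp(3*t), 0]
  [0, exp(3*t), 0]
  [0, t*exp(3*t), exp(3*t)]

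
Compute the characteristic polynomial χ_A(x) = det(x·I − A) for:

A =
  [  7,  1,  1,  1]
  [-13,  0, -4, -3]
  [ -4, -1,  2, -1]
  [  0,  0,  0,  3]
x^4 - 12*x^3 + 54*x^2 - 108*x + 81

Expanding det(x·I − A) (e.g. by cofactor expansion or by noting that A is similar to its Jordan form J, which has the same characteristic polynomial as A) gives
  χ_A(x) = x^4 - 12*x^3 + 54*x^2 - 108*x + 81
which factors as (x - 3)^4. The eigenvalues (with algebraic multiplicities) are λ = 3 with multiplicity 4.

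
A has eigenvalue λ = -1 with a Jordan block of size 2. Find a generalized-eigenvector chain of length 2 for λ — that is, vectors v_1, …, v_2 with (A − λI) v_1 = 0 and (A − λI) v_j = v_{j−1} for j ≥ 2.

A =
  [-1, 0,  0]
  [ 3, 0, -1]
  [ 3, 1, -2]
A Jordan chain for λ = -1 of length 2:
v_1 = (0, 3, 3)ᵀ
v_2 = (1, 0, 0)ᵀ

Let N = A − (-1)·I. We want v_2 with N^2 v_2 = 0 but N^1 v_2 ≠ 0; then v_{j-1} := N · v_j for j = 2, …, 2.

Pick v_2 = (1, 0, 0)ᵀ.
Then v_1 = N · v_2 = (0, 3, 3)ᵀ.

Sanity check: (A − (-1)·I) v_1 = (0, 0, 0)ᵀ = 0. ✓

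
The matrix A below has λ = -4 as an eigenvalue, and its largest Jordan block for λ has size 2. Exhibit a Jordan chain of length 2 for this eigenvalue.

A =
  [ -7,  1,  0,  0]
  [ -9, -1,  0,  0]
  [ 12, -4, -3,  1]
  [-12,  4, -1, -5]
A Jordan chain for λ = -4 of length 2:
v_1 = (-3, -9, 12, -12)ᵀ
v_2 = (1, 0, 0, 0)ᵀ

Let N = A − (-4)·I. We want v_2 with N^2 v_2 = 0 but N^1 v_2 ≠ 0; then v_{j-1} := N · v_j for j = 2, …, 2.

Pick v_2 = (1, 0, 0, 0)ᵀ.
Then v_1 = N · v_2 = (-3, -9, 12, -12)ᵀ.

Sanity check: (A − (-4)·I) v_1 = (0, 0, 0, 0)ᵀ = 0. ✓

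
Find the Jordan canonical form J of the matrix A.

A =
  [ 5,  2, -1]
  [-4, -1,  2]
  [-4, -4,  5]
J_2(3) ⊕ J_1(3)

The characteristic polynomial is
  det(x·I − A) = x^3 - 9*x^2 + 27*x - 27 = (x - 3)^3

Eigenvalues and multiplicities (the geometric multiplicity of λ is n − rank(A − λI), which equals the number of Jordan blocks for λ):
  λ = 3: algebraic multiplicity = 3, geometric multiplicity = 2

Determining the block sizes for each eigenvalue:
  λ = 3: 2 blocks summing to 3 forces exactly one block of size 2 and the rest size 1 → block sizes [2, 1]

Assembling the blocks gives a Jordan form
J =
  [3, 1, 0]
  [0, 3, 0]
  [0, 0, 3]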